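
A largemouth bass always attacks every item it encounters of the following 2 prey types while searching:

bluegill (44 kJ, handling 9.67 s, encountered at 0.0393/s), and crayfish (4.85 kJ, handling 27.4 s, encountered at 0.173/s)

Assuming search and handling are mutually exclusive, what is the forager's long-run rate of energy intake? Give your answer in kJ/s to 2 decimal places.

0.42 kJ/s

R = (0.0393×44 + 0.173×4.85) / (1 + 0.0393×9.67 + 0.173×27.4) = 2.568/6.12 = 0.4196 kJ/s.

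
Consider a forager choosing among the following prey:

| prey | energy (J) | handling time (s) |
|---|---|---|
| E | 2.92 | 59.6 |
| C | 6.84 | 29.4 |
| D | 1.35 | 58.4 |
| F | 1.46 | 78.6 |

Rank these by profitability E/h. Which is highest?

Profitability E/h (J/s): E = 2.92/59.6 = 0.049, C = 6.84/29.4 = 0.233, D = 1.35/58.4 = 0.0231, F = 1.46/78.6 = 0.0186.
Ranked: C > E > D > F.

C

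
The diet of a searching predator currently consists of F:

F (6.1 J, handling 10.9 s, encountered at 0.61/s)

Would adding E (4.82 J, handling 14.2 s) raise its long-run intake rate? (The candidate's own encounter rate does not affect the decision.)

No

Current rate: (0.61×6.1)/(1 + 0.61×10.9) = 0.4865 J/s.
E: E/h = 4.82/14.2 = 0.3394 J/s.
Since 0.3394 < R, time spent handling E is better spent searching.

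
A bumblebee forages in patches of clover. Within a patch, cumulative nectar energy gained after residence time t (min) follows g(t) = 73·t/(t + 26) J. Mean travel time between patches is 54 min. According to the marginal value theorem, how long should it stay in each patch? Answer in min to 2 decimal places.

By the marginal value theorem, leave when the instantaneous gain rate g'(t) equals the habitat-wide average g(t)/(T + t).
g'(t) = 73·26/(t + 26)². Setting 73·26/(t+26)² = 73t/[(t+26)(54+t)] gives 26(54+t) = t(t+26), so t² = 26×54 = 1404.
t* = √1404 = 37.47 min.

37.47 min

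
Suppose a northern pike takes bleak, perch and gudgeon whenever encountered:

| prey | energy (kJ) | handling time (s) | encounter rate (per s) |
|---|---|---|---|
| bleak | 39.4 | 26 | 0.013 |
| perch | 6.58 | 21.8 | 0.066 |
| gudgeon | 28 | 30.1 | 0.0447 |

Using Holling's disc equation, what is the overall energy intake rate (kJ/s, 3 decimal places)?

0.533 kJ/s

Energy encountered per unit search time: 0.013×39.4 + 0.066×6.58 + 0.0447×28 = 2.198 kJ/s.
Handling time per unit search time: 0.013×26 + 0.066×21.8 + 0.0447×30.1 = 3.122.
Rate = 2.198/(1 + 3.122) = 0.5332 kJ/s.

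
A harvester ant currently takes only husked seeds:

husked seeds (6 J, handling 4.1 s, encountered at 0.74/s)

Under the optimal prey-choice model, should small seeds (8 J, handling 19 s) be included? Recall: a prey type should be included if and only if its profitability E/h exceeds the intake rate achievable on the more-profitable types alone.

On husked seeds alone, R = ΣλE/(1+Σλh) = 4.44/4.034 = 1.101 J/s.
small seeds: E/h = 8/19 = 0.4211 J/s.
0.4211 < 1.101, so adding small seeds would lower the average — exclude it.

No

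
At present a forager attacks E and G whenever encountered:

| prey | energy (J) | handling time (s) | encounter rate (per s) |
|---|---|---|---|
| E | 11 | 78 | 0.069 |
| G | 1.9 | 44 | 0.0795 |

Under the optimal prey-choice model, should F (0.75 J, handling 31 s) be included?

Current rate: (0.069×11 + 0.0795×1.9)/(1 + 0.069×78 + 0.0795×44) = 0.09211 J/s.
F: E/h = 0.75/31 = 0.02419 J/s.
Since 0.02419 < R, time spent handling F is better spent searching.

No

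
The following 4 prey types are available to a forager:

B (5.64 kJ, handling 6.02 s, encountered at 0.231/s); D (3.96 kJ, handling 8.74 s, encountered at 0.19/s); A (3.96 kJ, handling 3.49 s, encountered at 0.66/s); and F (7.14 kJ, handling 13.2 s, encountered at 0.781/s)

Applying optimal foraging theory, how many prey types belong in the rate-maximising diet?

Profitabilities (E/h, kJ/s): A 1.13, B 0.937, F 0.541, D 0.453. Add prey in this order while the next type's profitability exceeds the intake rate on those already taken.
Rate on top 1: 0.7912. B: 0.937 > 0.7912 → include.
Rate on top 2: 0.8343. F: 0.541 < 0.8343 → exclude; stop.
Optimal diet: A, B — 2 of 4 types.

2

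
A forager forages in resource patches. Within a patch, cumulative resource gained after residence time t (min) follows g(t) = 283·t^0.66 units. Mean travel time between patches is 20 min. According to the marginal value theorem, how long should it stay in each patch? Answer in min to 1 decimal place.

By the marginal value theorem, leave when the instantaneous gain rate g'(t) equals the habitat-wide average g(t)/(T + t).
g'(t) = 0.66·283·t^-0.34. Setting 0.66·283·t^-0.34 = 283·t^0.66/(20+t) gives 0.66(20+t) = t, so 0.34·t = 0.66×20.
t* = 0.66×20/0.34 = 38.82 min.

38.8 min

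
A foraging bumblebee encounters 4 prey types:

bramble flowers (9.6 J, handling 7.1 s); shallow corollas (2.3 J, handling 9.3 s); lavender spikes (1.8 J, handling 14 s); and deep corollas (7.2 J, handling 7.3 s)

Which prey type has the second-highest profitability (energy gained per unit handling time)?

deep corollas

In descending order of E/h:
bramble flowers: 9.6/7.1 = 1.35 J/s
deep corollas: 7.2/7.3 = 0.986 J/s
shallow corollas: 2.3/9.3 = 0.247 J/s
lavender spikes: 1.8/14 = 0.129 J/s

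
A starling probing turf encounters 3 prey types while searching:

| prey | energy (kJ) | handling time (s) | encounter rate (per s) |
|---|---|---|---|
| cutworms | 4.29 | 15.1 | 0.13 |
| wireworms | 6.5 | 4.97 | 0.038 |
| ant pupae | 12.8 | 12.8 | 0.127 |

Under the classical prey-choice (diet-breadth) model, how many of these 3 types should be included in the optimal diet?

2

Profitabilities (E/h, kJ/s): wireworms 1.31, ant pupae 1, cutworms 0.284. Add prey in this order while the next type's profitability exceeds the intake rate on those already taken.
Rate on top 1: 0.2078. ant pupae: 1 > 0.2078 → include.
Rate on top 2: 0.6653. cutworms: 0.284 < 0.6653 → exclude; stop.
Optimal diet: wireworms, ant pupae — 2 of 3 types.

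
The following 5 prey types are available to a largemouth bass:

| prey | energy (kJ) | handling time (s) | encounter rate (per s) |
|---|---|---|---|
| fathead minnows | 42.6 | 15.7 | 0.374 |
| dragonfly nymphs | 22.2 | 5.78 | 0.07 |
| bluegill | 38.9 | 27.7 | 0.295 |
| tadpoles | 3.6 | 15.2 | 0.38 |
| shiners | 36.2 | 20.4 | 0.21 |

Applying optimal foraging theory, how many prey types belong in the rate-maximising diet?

Profitabilities (E/h, kJ/s): dragonfly nymphs 3.84, fathead minnows 2.71, shiners 1.77, bluegill 1.4, tadpoles 0.237. Add prey in this order while the next type's profitability exceeds the intake rate on those already taken.
Rate on top 1: 1.106. fathead minnows: 2.71 > 1.106 → include.
Rate on top 2: 2.403. shiners: 1.77 < 2.403 → exclude; stop.
Optimal diet: dragonfly nymphs, fathead minnows — 2 of 5 types.

2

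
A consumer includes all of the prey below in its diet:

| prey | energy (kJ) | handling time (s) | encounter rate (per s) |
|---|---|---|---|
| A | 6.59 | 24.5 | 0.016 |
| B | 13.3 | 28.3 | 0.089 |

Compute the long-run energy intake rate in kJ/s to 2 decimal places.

Energy encountered per unit search time: 0.016×6.59 + 0.089×13.3 = 1.289 kJ/s.
Handling time per unit search time: 0.016×24.5 + 0.089×28.3 = 2.911.
Rate = 1.289/(1 + 2.911) = 0.3296 kJ/s.

0.33 kJ/s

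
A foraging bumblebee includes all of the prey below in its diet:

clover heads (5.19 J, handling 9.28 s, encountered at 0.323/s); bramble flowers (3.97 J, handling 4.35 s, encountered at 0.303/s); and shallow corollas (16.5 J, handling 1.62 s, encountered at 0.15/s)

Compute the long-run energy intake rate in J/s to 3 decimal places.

0.963 J/s

R = (0.323×5.19 + 0.303×3.97 + 0.15×16.5) / (1 + 0.323×9.28 + 0.303×4.35 + 0.15×1.62) = 5.354/5.558 = 0.9633 J/s.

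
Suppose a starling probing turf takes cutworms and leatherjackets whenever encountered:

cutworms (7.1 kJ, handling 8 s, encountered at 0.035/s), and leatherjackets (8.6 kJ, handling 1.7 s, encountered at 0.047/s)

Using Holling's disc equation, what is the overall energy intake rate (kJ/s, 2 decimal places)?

0.48 kJ/s

R = Σλ_iE_i / (1 + Σλ_ih_i)
Numerator: 0.035×7.1 + 0.047×8.6 = 0.6527
Denominator: 1 + 0.035×8 + 0.047×1.7 = 1.36
R = 0.6527/1.36 = 0.48 kJ/s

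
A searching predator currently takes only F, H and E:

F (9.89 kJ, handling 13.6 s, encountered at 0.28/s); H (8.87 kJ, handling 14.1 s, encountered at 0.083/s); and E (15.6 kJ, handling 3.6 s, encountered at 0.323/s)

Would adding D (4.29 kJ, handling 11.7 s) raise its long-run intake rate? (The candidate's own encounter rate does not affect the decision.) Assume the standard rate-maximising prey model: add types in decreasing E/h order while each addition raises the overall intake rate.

No

Current rate: (0.28×9.89 + 0.083×8.87 + 0.323×15.6)/(1 + 0.28×13.6 + 0.083×14.1 + 0.323×3.6) = 1.196 kJ/s.
Profitability of D: 4.29/11.7 = 0.3667 kJ/s.
0.3667 < 1.196, so adding D would lower the average — exclude it.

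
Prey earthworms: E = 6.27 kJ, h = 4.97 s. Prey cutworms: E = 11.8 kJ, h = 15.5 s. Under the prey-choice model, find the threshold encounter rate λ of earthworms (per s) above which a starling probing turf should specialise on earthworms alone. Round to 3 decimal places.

0.306 per s

The zero-one rule: include cutworms iff E₂/h₂ > λE₁/(1+λh₁). Equality gives the switch point.
λE₁h₂ = E₂ + λE₂h₁ ⇒ λ = E₂/(E₁h₂ − E₂h₁) = 11.8/(97.18 − 58.65) = 0.3062 per s.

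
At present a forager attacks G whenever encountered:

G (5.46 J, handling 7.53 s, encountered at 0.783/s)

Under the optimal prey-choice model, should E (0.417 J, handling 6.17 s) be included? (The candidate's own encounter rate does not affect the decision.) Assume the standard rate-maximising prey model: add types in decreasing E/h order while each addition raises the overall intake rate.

No

Current rate: (0.783×5.46)/(1 + 0.783×7.53) = 0.62 J/s.
E: E/h = 0.417/6.17 = 0.06759 J/s.
0.06759 < 0.62, so adding E would lower the average — exclude it.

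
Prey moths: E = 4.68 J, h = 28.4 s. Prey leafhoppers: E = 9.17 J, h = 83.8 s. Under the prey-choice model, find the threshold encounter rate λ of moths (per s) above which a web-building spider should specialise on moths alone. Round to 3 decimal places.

0.070 per s

At the threshold, the rate on moths alone equals the profitability of leafhoppers: λ·4.68/(1 + λ·28.4) = 9.17/83.8 = 0.1094.
Rearranging, λ(4.68 − 0.1094×28.4) = 0.1094, so λ = 0.1094/1.572 = 0.0696 per s.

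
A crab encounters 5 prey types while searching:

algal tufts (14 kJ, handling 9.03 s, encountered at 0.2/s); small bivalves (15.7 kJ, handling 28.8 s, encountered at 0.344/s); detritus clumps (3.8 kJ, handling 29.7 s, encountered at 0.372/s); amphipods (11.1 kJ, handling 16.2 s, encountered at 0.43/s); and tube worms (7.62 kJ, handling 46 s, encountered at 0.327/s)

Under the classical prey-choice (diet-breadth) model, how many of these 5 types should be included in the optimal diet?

Rank by E/h (kJ/s): algal tufts 1.55, amphipods 0.685, small bivalves 0.545, tube worms 0.166, detritus clumps 0.128. Include each in turn until the next type's E/h falls below the running intake rate.
Rate on top 1: 0.9979. amphipods: 0.685 < 0.9979 → exclude; stop.
Optimal diet: algal tufts — 1 of 5 types.

1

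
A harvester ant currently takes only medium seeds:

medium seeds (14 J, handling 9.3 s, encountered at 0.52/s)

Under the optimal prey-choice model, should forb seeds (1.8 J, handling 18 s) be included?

No

Intake rate on the current diet: R = (0.52×14) / (1 + 0.52×9.3) = 7.28/5.836 = 1.247 J/s.
forb seeds: E/h = 1.8/18 = 0.1 J/s.
Since 0.1 < R, time spent handling forb seeds is better spent searching.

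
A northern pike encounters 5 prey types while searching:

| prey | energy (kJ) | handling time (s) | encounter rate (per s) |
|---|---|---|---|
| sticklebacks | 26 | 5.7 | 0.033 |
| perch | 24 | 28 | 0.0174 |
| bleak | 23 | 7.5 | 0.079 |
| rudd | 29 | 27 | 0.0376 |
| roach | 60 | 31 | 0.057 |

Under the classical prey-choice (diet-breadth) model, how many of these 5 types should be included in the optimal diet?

3

Profitabilities (E/h, kJ/s): sticklebacks 4.56, bleak 3.07, roach 1.94, rudd 1.07, perch 0.857. Add prey in this order while the next type's profitability exceeds the intake rate on those already taken.
Rate on top 1: 0.7222. bleak: 3.07 > 0.7222 → include.
Rate on top 2: 1.502. roach: 1.94 > 1.502 → include.
Rate on top 3: 1.718. rudd: 1.07 < 1.718 → exclude; stop.
Optimal diet: sticklebacks, bleak, roach — 3 of 5 types.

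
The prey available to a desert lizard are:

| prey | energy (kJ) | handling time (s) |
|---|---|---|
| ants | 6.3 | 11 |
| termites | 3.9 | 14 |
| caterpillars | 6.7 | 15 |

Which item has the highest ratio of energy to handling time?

ants

Profitability E/h (kJ/s): ants = 6.3/11 = 0.573, termites = 3.9/14 = 0.279, caterpillars = 6.7/15 = 0.447.
Ranked: ants > caterpillars > termites.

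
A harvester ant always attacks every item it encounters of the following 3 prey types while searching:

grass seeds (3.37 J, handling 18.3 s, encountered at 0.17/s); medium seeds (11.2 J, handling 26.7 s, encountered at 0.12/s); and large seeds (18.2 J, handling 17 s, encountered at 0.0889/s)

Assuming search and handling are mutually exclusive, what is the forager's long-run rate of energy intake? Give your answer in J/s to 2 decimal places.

Energy encountered per unit search time: 0.17×3.37 + 0.12×11.2 + 0.0889×18.2 = 3.535 J/s.
Handling time per unit search time: 0.17×18.3 + 0.12×26.7 + 0.0889×17 = 7.826.
Rate = 3.535/(1 + 7.826) = 0.4005 J/s.

0.40 J/s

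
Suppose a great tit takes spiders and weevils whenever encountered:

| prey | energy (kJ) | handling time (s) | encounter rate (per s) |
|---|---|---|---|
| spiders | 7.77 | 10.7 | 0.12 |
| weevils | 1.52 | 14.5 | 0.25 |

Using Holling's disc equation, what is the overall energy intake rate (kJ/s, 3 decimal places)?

0.222 kJ/s

R = (0.12×7.77 + 0.25×1.52) / (1 + 0.12×10.7 + 0.25×14.5) = 1.312/5.909 = 0.2221 kJ/s.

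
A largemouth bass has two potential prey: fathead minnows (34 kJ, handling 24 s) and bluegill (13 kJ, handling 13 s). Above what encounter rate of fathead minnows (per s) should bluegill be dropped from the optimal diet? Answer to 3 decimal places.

0.100 per s

Drop bluegill once their profitability E₂/h₂ falls below the rate achievable on fathead minnows alone: E₂/h₂ = λE₁/(1 + λh₁).
Solve for λ: λE₁h₂ = E₂(1 + λh₁) → λ(E₁h₂ − E₂h₁) = E₂ → λ = E₂/(E₁h₂ − E₂h₁).
λ = 13/(34×13 − 13×24) = 13/130 = 0.1 per s.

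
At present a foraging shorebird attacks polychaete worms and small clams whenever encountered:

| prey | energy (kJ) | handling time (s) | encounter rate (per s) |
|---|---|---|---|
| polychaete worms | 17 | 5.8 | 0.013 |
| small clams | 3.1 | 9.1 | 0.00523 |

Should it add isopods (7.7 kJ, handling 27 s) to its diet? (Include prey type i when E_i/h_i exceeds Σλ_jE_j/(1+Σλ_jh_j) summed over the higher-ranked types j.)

Yes

Current rate: (0.013×17 + 0.00523×3.1)/(1 + 0.013×5.8 + 0.00523×9.1) = 0.2112 kJ/s.
Profitability of isopods: 7.7/27 = 0.2852 kJ/s.
Since 0.2852 > R, including isopods increases the long-run rate.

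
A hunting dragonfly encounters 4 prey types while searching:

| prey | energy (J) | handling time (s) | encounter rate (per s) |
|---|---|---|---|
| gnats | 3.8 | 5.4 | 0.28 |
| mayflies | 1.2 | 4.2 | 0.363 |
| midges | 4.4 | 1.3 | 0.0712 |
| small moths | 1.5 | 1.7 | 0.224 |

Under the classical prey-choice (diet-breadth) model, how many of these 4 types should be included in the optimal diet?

3

E/h in descending order: midges 3.38, small moths 0.882, gnats 0.704, mayflies 0.286 J/s. The optimal diet is the largest prefix of this list for which every included type satisfies E_i/h_i > R on the types above it.
Rate on top 1: 0.2867. small moths: 0.882 > 0.2867 → include.
Rate on top 2: 0.4407. gnats: 0.704 > 0.4407 → include.
Rate on top 3: 0.5739. mayflies: 0.286 < 0.5739 → exclude; stop.
Optimal diet: midges, small moths, gnats — 3 of 4 types.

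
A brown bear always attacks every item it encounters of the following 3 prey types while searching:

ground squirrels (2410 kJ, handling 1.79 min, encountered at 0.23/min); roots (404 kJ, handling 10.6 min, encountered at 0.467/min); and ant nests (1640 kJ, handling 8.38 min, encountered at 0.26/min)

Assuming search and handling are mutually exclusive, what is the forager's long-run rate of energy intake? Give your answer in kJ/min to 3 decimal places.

Energy encountered per unit search time: 0.23×2410 + 0.467×404 + 0.26×1640 = 1169 kJ/min.
Handling time per unit search time: 0.23×1.79 + 0.467×10.6 + 0.26×8.38 = 7.541.
Rate = 1169/(1 + 7.541) = 136.9 kJ/min.

136.917 kJ/min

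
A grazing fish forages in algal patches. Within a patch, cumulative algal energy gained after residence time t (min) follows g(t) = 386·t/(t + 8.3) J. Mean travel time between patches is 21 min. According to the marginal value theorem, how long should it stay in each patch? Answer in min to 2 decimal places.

By the marginal value theorem, leave when the instantaneous gain rate g'(t) equals the habitat-wide average g(t)/(T + t).
g'(t) = 386·8.3/(t + 8.3)². Setting 386·8.3/(t+8.3)² = 386t/[(t+8.3)(21+t)] gives 8.3(21+t) = t(t+8.3), so t² = 8.3×21 = 174.3.
t* = √174.3 = 13.2 min.

13.20 min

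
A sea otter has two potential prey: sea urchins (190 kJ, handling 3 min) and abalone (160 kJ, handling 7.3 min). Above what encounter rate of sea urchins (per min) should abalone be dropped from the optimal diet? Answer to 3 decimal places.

0.176 per min

At the threshold, the rate on sea urchins alone equals the profitability of abalone: λ·190/(1 + λ·3) = 160/7.3 = 21.92.
Rearranging, λ(190 − 21.92×3) = 21.92, so λ = 21.92/124.2 = 0.1764 per min.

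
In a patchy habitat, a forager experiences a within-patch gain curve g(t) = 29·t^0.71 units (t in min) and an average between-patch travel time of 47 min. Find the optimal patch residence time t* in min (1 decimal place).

By the marginal value theorem, leave when the instantaneous gain rate g'(t) equals the habitat-wide average g(t)/(T + t).
g'(t) = 0.71·29·t^-0.29. Setting 0.71·29·t^-0.29 = 29·t^0.71/(47+t) gives 0.71(47+t) = t, so 0.29·t = 0.71×47.
t* = 0.71×47/0.29 = 115.1 min.

115.1 min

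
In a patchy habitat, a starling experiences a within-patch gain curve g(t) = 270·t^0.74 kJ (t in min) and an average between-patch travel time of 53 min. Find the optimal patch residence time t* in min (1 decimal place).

By the marginal value theorem, leave when the instantaneous gain rate g'(t) equals the habitat-wide average g(t)/(T + t).
g'(t) = 0.74·270·t^-0.26. Setting 0.74·270·t^-0.26 = 270·t^0.74/(53+t) gives 0.74(53+t) = t, so 0.26·t = 0.74×53.
t* = 0.74×53/0.26 = 150.8 min.

150.8 min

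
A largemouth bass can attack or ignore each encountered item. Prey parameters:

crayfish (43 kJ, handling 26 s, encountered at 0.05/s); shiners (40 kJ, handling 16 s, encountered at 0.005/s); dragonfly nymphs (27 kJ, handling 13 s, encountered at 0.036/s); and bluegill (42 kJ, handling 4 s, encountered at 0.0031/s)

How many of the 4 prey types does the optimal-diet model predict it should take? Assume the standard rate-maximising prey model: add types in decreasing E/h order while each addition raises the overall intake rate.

4

Rank by E/h (kJ/s): bluegill 10.5, shiners 2.5, dragonfly nymphs 2.08, crayfish 1.65. Include each in turn until the next type's E/h falls below the running intake rate.
Rate on top 1: 0.1286. shiners: 2.5 > 0.1286 → include.
Rate on top 2: 0.3023. dragonfly nymphs: 2.08 > 0.3023 → include.
Rate on top 3: 0.8345. crayfish: 1.65 > 0.8345 → include.
Optimal diet: bluegill, shiners, dragonfly nymphs, crayfish — 4 of 4 types.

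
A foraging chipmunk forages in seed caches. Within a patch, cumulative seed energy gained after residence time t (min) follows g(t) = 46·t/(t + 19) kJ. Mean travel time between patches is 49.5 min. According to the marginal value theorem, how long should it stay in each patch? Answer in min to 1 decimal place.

Maximise g(t)/(T+t): set derivative to zero → g'(t)(T+t) = g(t).
g'(t) = 46·19/(t + 19)². Setting 46·19/(t+19)² = 46t/[(t+19)(49.5+t)] gives 19(49.5+t) = t(t+19), so t² = 19×49.5 = 940.5.
t* = √940.5 = 30.67 min.

30.7 min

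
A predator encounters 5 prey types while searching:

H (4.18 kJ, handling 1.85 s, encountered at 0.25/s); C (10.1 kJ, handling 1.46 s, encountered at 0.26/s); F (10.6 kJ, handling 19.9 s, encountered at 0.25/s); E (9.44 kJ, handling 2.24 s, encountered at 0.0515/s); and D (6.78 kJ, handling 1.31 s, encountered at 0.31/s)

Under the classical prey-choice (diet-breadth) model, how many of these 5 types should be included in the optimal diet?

Profitabilities (E/h, kJ/s): C 6.92, D 5.18, E 4.21, H 2.26, F 0.533. Add prey in this order while the next type's profitability exceeds the intake rate on those already taken.
Rate on top 1: 1.903. D: 5.18 > 1.903 → include.
Rate on top 2: 2.648. E: 4.21 > 2.648 → include.
Rate on top 3: 2.743. H: 2.26 < 2.743 → exclude; stop.
Optimal diet: C, D, E — 3 of 5 types.

3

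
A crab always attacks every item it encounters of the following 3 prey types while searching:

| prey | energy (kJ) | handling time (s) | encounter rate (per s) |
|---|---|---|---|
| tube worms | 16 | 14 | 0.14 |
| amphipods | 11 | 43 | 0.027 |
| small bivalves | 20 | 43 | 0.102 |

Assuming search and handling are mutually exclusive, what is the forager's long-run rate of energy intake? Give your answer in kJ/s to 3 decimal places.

0.538 kJ/s

R = Σλ_iE_i / (1 + Σλ_ih_i)
Numerator: 0.14×16 + 0.027×11 + 0.102×20 = 4.577
Denominator: 1 + 0.14×14 + 0.027×43 + 0.102×43 = 8.507
R = 4.577/8.507 = 0.538 kJ/s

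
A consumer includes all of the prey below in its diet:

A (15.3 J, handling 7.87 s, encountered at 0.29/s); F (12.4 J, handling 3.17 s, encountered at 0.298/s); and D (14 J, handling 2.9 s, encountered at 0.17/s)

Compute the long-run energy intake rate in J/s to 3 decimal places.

2.227 J/s

R = Σλ_iE_i / (1 + Σλ_ih_i)
Numerator: 0.29×15.3 + 0.298×12.4 + 0.17×14 = 10.51
Denominator: 1 + 0.29×7.87 + 0.298×3.17 + 0.17×2.9 = 4.72
R = 10.51/4.72 = 2.227 J/s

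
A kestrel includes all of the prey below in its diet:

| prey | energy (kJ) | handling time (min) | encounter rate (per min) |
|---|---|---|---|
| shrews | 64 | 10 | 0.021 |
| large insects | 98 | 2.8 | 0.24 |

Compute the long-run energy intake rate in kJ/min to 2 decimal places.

R = Σλ_iE_i / (1 + Σλ_ih_i)
Numerator: 0.021×64 + 0.24×98 = 24.86
Denominator: 1 + 0.021×10 + 0.24×2.8 = 1.882
R = 24.86/1.882 = 13.21 kJ/min

13.21 kJ/min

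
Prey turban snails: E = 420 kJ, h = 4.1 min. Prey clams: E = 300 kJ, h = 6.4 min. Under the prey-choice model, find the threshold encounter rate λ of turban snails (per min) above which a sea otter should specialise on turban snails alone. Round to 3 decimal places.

The zero-one rule: include clams iff E₂/h₂ > λE₁/(1+λh₁). Equality gives the switch point.
λE₁h₂ = E₂ + λE₂h₁ ⇒ λ = E₂/(E₁h₂ − E₂h₁) = 300/(2688 − 1230) = 0.2058 per min.

0.206 per min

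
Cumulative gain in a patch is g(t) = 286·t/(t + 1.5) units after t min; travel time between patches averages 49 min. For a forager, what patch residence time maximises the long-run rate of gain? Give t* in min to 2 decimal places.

8.57 min

Optimal t* satisfies g'(t*) = g(t*)/(T + t*).
g'(t) = 286·1.5/(t + 1.5)². Setting 286·1.5/(t+1.5)² = 286t/[(t+1.5)(49+t)] gives 1.5(49+t) = t(t+1.5), so t² = 1.5×49 = 73.5.
t* = √73.5 = 8.573 min.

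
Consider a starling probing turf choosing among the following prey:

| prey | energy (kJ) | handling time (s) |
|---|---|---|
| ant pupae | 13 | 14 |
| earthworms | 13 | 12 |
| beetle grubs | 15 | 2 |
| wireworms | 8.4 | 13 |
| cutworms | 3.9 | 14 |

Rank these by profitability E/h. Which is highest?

Profitability E/h (kJ/s): ant pupae = 13/14 = 0.929, earthworms = 13/12 = 1.08, beetle grubs = 15/2 = 7.5, wireworms = 8.4/13 = 0.646, cutworms = 3.9/14 = 0.279.
Ranked: beetle grubs > earthworms > ant pupae > wireworms > cutworms.

beetle grubs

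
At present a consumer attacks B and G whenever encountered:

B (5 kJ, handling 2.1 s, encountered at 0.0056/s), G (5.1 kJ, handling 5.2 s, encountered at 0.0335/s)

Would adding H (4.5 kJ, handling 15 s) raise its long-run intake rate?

On B and G alone, R = ΣλE/(1+Σλh) = 0.1988/1.186 = 0.1677 kJ/s.
Profitability of H: 4.5/15 = 0.3 kJ/s.
Since 0.3 > R, including H increases the long-run rate.

Yes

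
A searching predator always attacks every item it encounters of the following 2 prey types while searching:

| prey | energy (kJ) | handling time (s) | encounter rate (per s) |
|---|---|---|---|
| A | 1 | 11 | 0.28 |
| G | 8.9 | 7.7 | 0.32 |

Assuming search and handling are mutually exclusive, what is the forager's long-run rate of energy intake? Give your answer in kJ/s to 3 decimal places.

0.478 kJ/s

R = Σλ_iE_i / (1 + Σλ_ih_i)
Numerator: 0.28×1 + 0.32×8.9 = 3.128
Denominator: 1 + 0.28×11 + 0.32×7.7 = 6.544
R = 3.128/6.544 = 0.478 kJ/s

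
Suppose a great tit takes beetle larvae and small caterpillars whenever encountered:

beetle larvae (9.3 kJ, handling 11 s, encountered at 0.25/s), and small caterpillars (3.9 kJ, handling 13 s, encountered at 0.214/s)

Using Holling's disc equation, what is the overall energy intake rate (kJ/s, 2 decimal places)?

0.48 kJ/s

R = Σλ_iE_i / (1 + Σλ_ih_i)
Numerator: 0.25×9.3 + 0.214×3.9 = 3.16
Denominator: 1 + 0.25×11 + 0.214×13 = 6.532
R = 3.16/6.532 = 0.4837 kJ/s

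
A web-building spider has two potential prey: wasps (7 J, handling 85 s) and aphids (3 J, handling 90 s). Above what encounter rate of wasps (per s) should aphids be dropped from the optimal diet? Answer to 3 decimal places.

0.008 per s

Drop aphids once their profitability E₂/h₂ falls below the rate achievable on wasps alone: E₂/h₂ = λE₁/(1 + λh₁).
Solve for λ: λE₁h₂ = E₂(1 + λh₁) → λ(E₁h₂ − E₂h₁) = E₂ → λ = E₂/(E₁h₂ − E₂h₁).
λ = 3/(7×90 − 3×85) = 3/375 = 0.008 per s.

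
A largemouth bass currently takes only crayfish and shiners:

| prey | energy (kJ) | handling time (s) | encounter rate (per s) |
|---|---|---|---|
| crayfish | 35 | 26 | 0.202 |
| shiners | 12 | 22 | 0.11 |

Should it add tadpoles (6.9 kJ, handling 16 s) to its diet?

No

On crayfish and shiners alone, R = ΣλE/(1+Σλh) = 8.39/8.672 = 0.9675 kJ/s.
tadpoles: E/h = 6.9/16 = 0.4313 kJ/s.
0.4313 < 0.9675, so adding tadpoles would lower the average — exclude it.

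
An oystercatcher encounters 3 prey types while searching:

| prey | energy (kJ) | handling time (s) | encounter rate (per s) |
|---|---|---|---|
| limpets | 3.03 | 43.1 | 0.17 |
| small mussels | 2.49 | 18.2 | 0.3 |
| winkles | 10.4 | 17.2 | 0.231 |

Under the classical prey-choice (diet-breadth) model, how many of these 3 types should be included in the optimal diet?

Profitabilities (E/h, kJ/s): winkles 0.605, small mussels 0.137, limpets 0.0703. Add prey in this order while the next type's profitability exceeds the intake rate on those already taken.
Rate on top 1: 0.4831. small mussels: 0.137 < 0.4831 → exclude; stop.
Optimal diet: winkles — 1 of 3 types.

1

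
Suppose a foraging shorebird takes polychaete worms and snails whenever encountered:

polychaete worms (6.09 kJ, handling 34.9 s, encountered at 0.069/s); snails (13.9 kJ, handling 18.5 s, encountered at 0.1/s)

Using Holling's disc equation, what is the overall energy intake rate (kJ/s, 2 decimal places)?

R = Σλ_iE_i / (1 + Σλ_ih_i)
Numerator: 0.069×6.09 + 0.1×13.9 = 1.81
Denominator: 1 + 0.069×34.9 + 0.1×18.5 = 5.258
R = 1.81/5.258 = 0.3443 kJ/s

0.34 kJ/s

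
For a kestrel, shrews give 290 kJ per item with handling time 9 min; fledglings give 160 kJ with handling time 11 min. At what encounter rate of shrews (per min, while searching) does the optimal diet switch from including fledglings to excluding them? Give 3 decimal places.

Drop fledglings once their profitability E₂/h₂ falls below the rate achievable on shrews alone: E₂/h₂ = λE₁/(1 + λh₁).
Solve for λ: λE₁h₂ = E₂(1 + λh₁) → λ(E₁h₂ − E₂h₁) = E₂ → λ = E₂/(E₁h₂ − E₂h₁).
λ = 160/(290×11 − 160×9) = 160/1750 = 0.09143 per min.

0.091 per min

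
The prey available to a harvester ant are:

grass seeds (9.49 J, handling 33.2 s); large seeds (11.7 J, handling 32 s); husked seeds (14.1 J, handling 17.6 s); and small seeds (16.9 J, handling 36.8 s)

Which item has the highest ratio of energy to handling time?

Profitability E/h (J/s): grass seeds = 9.49/33.2 = 0.286, large seeds = 11.7/32 = 0.366, husked seeds = 14.1/17.6 = 0.801, small seeds = 16.9/36.8 = 0.459.
Ranked: husked seeds > small seeds > large seeds > grass seeds.

husked seeds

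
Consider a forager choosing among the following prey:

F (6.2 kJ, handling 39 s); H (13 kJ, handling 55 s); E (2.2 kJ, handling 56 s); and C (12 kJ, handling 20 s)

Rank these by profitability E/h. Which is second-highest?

In descending order of E/h:
C: 12/20 = 0.6 kJ/s
H: 13/55 = 0.236 kJ/s
F: 6.2/39 = 0.159 kJ/s
E: 2.2/56 = 0.0393 kJ/s

H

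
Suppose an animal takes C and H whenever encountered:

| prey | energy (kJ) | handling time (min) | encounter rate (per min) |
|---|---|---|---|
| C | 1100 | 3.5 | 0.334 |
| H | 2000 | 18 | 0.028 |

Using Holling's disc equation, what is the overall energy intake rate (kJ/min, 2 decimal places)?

R = Σλ_iE_i / (1 + Σλ_ih_i)
Numerator: 0.334×1100 + 0.028×2000 = 423.4
Denominator: 1 + 0.334×3.5 + 0.028×18 = 2.673
R = 423.4/2.673 = 158.4 kJ/min

158.40 kJ/min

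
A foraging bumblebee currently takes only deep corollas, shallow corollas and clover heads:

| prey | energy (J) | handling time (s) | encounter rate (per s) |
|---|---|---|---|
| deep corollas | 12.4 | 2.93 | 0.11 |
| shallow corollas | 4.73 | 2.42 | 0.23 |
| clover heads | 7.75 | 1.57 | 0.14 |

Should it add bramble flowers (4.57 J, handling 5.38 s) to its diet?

On deep corollas, shallow corollas and clover heads alone, R = ΣλE/(1+Σλh) = 3.537/2.099 = 1.685 J/s.
bramble flowers: E/h = 4.57/5.38 = 0.8494 J/s.
Since 0.8494 < R, time spent handling bramble flowers is better spent searching.

No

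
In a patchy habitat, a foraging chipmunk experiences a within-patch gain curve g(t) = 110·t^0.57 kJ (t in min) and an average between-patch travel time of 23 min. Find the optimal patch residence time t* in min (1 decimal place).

30.5 min

Optimal t* satisfies g'(t*) = g(t*)/(T + t*).
g'(t) = 0.57·110·t^-0.43. Setting 0.57·110·t^-0.43 = 110·t^0.57/(23+t) gives 0.57(23+t) = t, so 0.43·t = 0.57×23.
t* = 0.57×23/0.43 = 30.49 min.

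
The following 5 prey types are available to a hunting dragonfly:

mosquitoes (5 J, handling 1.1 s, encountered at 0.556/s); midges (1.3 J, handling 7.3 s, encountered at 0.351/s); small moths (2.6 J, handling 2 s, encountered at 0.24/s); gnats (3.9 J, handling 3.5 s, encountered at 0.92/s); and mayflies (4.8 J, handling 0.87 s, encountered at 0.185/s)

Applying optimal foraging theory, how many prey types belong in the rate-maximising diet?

Rank by E/h (J/s): mayflies 5.52, mosquitoes 4.55, small moths 1.3, gnats 1.11, midges 0.178. Include each in turn until the next type's E/h falls below the running intake rate.
Rate on top 1: 0.7649. mosquitoes: 4.55 > 0.7649 → include.
Rate on top 2: 2.069. small moths: 1.3 < 2.069 → exclude; stop.
Optimal diet: mayflies, mosquitoes — 2 of 5 types.

2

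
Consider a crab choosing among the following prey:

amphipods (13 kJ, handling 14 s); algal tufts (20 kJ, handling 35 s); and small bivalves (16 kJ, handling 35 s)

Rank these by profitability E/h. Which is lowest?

Profitability E/h (kJ/s): amphipods = 13/14 = 0.929, algal tufts = 20/35 = 0.571, small bivalves = 16/35 = 0.457.
Ranked: amphipods > algal tufts > small bivalves.

small bivalves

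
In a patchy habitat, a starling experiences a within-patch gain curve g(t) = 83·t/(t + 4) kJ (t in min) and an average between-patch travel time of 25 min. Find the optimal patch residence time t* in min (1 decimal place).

10.0 min

By the marginal value theorem, leave when the instantaneous gain rate g'(t) equals the habitat-wide average g(t)/(T + t).
g'(t) = 83·4/(t + 4)². Setting 83·4/(t+4)² = 83t/[(t+4)(25+t)] gives 4(25+t) = t(t+4), so t² = 4×25 = 100.
t* = √100 = 10 min.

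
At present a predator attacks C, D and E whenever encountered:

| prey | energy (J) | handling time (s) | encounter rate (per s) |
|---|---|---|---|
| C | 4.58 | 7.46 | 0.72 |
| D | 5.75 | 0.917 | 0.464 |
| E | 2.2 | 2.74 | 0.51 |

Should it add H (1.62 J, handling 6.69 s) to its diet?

On C, D and E alone, R = ΣλE/(1+Σλh) = 7.088/8.194 = 0.865 J/s.
Profitability of H: 1.62/6.69 = 0.2422 J/s.
Since 0.2422 < R, time spent handling H is better spent searching.

No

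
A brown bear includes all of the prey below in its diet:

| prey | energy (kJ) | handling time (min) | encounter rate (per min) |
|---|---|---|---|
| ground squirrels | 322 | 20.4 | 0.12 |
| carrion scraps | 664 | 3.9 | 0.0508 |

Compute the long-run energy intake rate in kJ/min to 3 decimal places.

R = (0.12×322 + 0.0508×664) / (1 + 0.12×20.4 + 0.0508×3.9) = 72.37/3.646 = 19.85 kJ/min.

19.849 kJ/min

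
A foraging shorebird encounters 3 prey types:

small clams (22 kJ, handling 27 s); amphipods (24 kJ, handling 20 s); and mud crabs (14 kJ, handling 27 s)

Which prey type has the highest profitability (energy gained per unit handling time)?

Profitability E/h (kJ/s): small clams = 22/27 = 0.815, amphipods = 24/20 = 1.2, mud crabs = 14/27 = 0.519.
Ranked: amphipods > small clams > mud crabs.

amphipods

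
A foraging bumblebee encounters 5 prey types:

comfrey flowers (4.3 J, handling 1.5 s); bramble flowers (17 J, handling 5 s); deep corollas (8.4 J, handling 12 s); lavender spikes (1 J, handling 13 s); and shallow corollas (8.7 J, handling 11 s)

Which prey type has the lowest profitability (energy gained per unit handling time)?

Profitability E/h (J/s): comfrey flowers = 4.3/1.5 = 2.87, bramble flowers = 17/5 = 3.4, deep corollas = 8.4/12 = 0.7, lavender spikes = 1/13 = 0.0769, shallow corollas = 8.7/11 = 0.791.
Ranked: bramble flowers > comfrey flowers > shallow corollas > deep corollas > lavender spikes.

lavender spikes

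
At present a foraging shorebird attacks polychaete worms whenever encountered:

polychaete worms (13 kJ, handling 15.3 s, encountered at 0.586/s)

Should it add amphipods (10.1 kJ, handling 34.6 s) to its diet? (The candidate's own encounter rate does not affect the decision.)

No

On polychaete worms alone, R = ΣλE/(1+Σλh) = 7.618/9.966 = 0.7644 kJ/s.
amphipods: E/h = 10.1/34.6 = 0.2919 kJ/s.
0.2919 < 0.7644, so adding amphipods would lower the average — exclude it.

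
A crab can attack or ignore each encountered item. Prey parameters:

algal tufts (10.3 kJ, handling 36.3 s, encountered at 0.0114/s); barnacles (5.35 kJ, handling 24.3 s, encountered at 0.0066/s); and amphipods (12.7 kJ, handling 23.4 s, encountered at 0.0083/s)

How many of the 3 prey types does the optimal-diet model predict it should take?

3

Rank by E/h (kJ/s): amphipods 0.543, algal tufts 0.284, barnacles 0.22. Include each in turn until the next type's E/h falls below the running intake rate.
Rate on top 1: 0.08827. algal tufts: 0.284 > 0.08827 → include.
Rate on top 2: 0.1386. barnacles: 0.22 > 0.1386 → include.
Optimal diet: amphipods, algal tufts, barnacles — 3 of 3 types.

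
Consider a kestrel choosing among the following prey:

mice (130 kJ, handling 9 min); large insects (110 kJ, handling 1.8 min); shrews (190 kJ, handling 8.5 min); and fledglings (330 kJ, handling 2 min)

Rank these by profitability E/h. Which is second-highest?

large insects

In descending order of E/h:
fledglings: 330/2 = 165 kJ/min
large insects: 110/1.8 = 61.1 kJ/min
shrews: 190/8.5 = 22.4 kJ/min
mice: 130/9 = 14.4 kJ/min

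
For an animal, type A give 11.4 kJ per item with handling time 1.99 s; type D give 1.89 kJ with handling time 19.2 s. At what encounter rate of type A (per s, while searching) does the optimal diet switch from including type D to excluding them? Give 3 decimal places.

0.009 per s

The zero-one rule: include type D iff E₂/h₂ > λE₁/(1+λh₁). Equality gives the switch point.
λE₁h₂ = E₂ + λE₂h₁ ⇒ λ = E₂/(E₁h₂ − E₂h₁) = 1.89/(218.9 − 3.761) = 0.008786 per s.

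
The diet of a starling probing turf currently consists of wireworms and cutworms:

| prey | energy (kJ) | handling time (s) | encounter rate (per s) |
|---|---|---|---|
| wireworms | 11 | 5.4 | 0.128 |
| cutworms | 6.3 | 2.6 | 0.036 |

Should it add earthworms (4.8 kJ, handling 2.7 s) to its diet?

Intake rate on the current diet: R = (0.128×11 + 0.036×6.3) / (1 + 0.128×5.4 + 0.036×2.6) = 1.635/1.785 = 0.916 kJ/s.
Profitability of earthworms: 4.8/2.7 = 1.778 kJ/s.
1.778 > 0.916, so adding earthworms raises the average — include it.

Yes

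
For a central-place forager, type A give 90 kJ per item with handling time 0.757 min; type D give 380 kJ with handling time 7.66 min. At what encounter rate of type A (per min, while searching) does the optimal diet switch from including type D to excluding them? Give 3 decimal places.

Drop type D once their profitability E₂/h₂ falls below the rate achievable on type A alone: E₂/h₂ = λE₁/(1 + λh₁).
Solve for λ: λE₁h₂ = E₂(1 + λh₁) → λ(E₁h₂ − E₂h₁) = E₂ → λ = E₂/(E₁h₂ − E₂h₁).
λ = 380/(90×7.66 − 380×0.757) = 380/401.7 = 0.9459 per min.

0.946 per min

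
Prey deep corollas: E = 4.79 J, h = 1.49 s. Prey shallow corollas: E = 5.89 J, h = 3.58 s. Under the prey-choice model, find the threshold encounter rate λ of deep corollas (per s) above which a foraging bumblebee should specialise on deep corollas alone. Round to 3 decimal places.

0.704 per s

The zero-one rule: include shallow corollas iff E₂/h₂ > λE₁/(1+λh₁). Equality gives the switch point.
λE₁h₂ = E₂ + λE₂h₁ ⇒ λ = E₂/(E₁h₂ − E₂h₁) = 5.89/(17.15 − 8.776) = 0.7035 per s.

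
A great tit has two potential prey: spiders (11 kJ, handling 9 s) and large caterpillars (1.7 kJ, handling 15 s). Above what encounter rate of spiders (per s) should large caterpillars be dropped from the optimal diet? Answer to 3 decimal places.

Drop large caterpillars once their profitability E₂/h₂ falls below the rate achievable on spiders alone: E₂/h₂ = λE₁/(1 + λh₁).
Solve for λ: λE₁h₂ = E₂(1 + λh₁) → λ(E₁h₂ − E₂h₁) = E₂ → λ = E₂/(E₁h₂ − E₂h₁).
λ = 1.7/(11×15 − 1.7×9) = 1.7/149.7 = 0.01136 per s.

0.011 per s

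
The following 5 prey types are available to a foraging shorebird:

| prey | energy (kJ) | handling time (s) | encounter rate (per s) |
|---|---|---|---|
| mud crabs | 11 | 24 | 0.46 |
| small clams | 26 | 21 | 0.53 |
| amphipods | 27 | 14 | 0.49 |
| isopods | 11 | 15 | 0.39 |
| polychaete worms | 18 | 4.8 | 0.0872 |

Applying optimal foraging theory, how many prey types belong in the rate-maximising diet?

Rank by E/h (kJ/s): polychaete worms 3.75, amphipods 1.93, small clams 1.24, isopods 0.733, mud crabs 0.458. Include each in turn until the next type's E/h falls below the running intake rate.
Rate on top 1: 1.106. amphipods: 1.93 > 1.106 → include.
Rate on top 2: 1.788. small clams: 1.24 < 1.788 → exclude; stop.
Optimal diet: polychaete worms, amphipods — 2 of 5 types.

2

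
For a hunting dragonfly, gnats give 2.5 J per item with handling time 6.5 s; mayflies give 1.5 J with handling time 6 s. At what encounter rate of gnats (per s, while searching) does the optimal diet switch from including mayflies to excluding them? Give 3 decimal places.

The zero-one rule: include mayflies iff E₂/h₂ > λE₁/(1+λh₁). Equality gives the switch point.
λE₁h₂ = E₂ + λE₂h₁ ⇒ λ = E₂/(E₁h₂ − E₂h₁) = 1.5/(15 − 9.75) = 0.2857 per s.

0.286 per s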